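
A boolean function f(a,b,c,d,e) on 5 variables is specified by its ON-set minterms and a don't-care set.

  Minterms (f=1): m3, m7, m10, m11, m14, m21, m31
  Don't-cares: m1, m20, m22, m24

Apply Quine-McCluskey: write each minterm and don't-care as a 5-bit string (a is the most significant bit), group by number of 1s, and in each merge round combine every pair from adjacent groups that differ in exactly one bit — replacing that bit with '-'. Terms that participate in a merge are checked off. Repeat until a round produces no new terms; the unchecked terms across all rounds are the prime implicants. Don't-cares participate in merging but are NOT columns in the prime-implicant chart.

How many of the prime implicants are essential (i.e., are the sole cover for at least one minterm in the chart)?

4

[col 0] 00001*, 00011*, 00111*, 01010*, 01011*, 01110*, 10100*, 10101*, 10110*, 11000, 11111
[col 1] 0-011, 00-11, 000-1, 01-10, 0101-, 101-0, 1010-
Prime implicants: 0-011, 00-11, 000-1, 01-10, 0101-, 101-0, 1010-, 11000, 11111
PI chart (minterm → PIs covering it):
  3 | 0-011,00-11,000-1
  7 | 00-11  (sole → essential)
  10 | 01-10,0101-
  11 | 0-011,0101-
  14 | 01-10  (sole → essential)
  21 | 1010-  (sole → essential)
  31 | 11111  (sole → essential)
Essential prime implicants: 00-11, 01-10, 1010-, 11111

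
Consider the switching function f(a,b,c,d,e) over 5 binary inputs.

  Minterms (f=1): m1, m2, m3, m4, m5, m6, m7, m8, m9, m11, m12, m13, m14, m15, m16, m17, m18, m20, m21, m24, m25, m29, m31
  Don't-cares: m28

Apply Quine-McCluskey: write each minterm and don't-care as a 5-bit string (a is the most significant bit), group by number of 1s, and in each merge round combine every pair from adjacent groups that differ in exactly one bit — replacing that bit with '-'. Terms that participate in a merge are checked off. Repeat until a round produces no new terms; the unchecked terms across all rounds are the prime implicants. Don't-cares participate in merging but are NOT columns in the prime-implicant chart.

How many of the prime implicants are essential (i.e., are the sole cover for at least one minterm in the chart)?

size-2^0 implicants → 00001(✓)  00010(✓)  00011(✓)  00100(✓)  00101(✓)  00110(✓)  00111(✓)  01000(✓)  01001(✓)  01011(✓)  01100(✓)  01101(✓)  01110(✓)  01111(✓)  10000(✓)  10001(✓)  10010(✓)  10100(✓)  10101(✓)  11000(✓)  11001(✓)  11100(✓)  11101(✓)  11111(✓)
size-2^1 implicants → -0001(✓)  -0010  -0100(✓)  -0101(✓)  -1000(✓)  -1001(✓)  -1100(✓)  -1101(✓)  -1111(✓)  0-001(✓)  0-011(✓)  0-100(✓)  0-101(✓)  0-110(✓)  0-111(✓)  00-01(✓)  00-10(✓)  00-11(✓)  000-1(✓)  0001-(✓)  001-0(✓)  001-1(✓)  0010-(✓)  0011-(✓)  01-00(✓)  01-01(✓)  01-11(✓)  010-1(✓)  0100-(✓)  011-0(✓)  011-1(✓)  0110-(✓)  0111-(✓)  1-000(✓)  1-001(✓)  1-100(✓)  1-101(✓)  10-00(✓)  10-01(✓)  100-0  1000-(✓)  1010-(✓)  11-00(✓)  11-01(✓)  1100-(✓)  111-1(✓)  1110-(✓)
size-2^2 implicants → --001(✓)  --100(✓)  --101(✓)  -0-01(✓)  -010-(✓)  -1-00(✓)  -1-01(✓)  -100-(✓)  -11-1  -110-(✓)  0--01(✓)  0--11(✓)  0-0-1(✓)  0-1-0(✓)  0-1-1(✓)  0-10-(✓)  0-11-(✓)  00--1(✓)  00-1-  001--(✓)  01--1(✓)  01-0-(✓)  011--(✓)  1--00(✓)  1--01(✓)  1-00-(✓)  1-10-(✓)  10-0-(✓)  11-0-(✓)
size-2^3 implicants → ---01  --10-  -1-0-  0---1  0-1--  1--0-
Unchecked terms (primes): ---01, --10-, -0010, -1-0-, -11-1, 0---1, 0-1--, 00-1-, 1--0-, 100-0
Minterm coverage:
  m1 ⊆ ---01,0---1
  m2 ⊆ -0010,00-1-
  m3 ⊆ 0---1,00-1-
  m4 ⊆ --10-,0-1--
  m5 ⊆ ---01,--10-,0---1,0-1--
  m6 ⊆ 0-1--,00-1-
  m7 ⊆ 0---1,0-1--,00-1-
  m8 ⊆ -1-0- [E]
  m9 ⊆ ---01,-1-0-,0---1
  m11 ⊆ 0---1 [E]
  m12 ⊆ --10-,-1-0-,0-1--
  m13 ⊆ ---01,--10-,-1-0-,-11-1,0---1,0-1--
  m14 ⊆ 0-1-- [E]
  m15 ⊆ -11-1,0---1,0-1--
  m16 ⊆ 1--0-,100-0
  m17 ⊆ ---01,1--0-
  m18 ⊆ -0010,100-0
  m20 ⊆ --10-,1--0-
  m21 ⊆ ---01,--10-,1--0-
  m24 ⊆ -1-0-,1--0-
  m25 ⊆ ---01,-1-0-,1--0-
  m29 ⊆ ---01,--10-,-1-0-,-11-1,1--0-
  m31 ⊆ -11-1 [E]
E = {-1-0-, -11-1, 0---1, 0-1--}

4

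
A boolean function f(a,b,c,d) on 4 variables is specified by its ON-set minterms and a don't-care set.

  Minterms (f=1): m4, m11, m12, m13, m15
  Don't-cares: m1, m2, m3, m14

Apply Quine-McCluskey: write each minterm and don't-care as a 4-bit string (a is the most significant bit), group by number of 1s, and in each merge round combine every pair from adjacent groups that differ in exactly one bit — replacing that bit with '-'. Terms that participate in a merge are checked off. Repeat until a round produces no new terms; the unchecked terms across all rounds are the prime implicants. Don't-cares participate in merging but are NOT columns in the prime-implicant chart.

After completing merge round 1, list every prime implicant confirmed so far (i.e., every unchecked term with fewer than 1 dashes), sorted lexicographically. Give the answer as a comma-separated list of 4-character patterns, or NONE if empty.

NONE

Round 0: 0001✓ 0010✓ 0011✓ 0100✓ 1011✓ 1100✓ 1101✓ 1110✓ 1111✓
Round 1: -011 -100 00-1 001- 1-11 11-0✓ 11-1✓ 110-✓ 111-✓
Round 2: 11--
PIs = {-011, -100, 00-1, 001-, 1-11, 11--}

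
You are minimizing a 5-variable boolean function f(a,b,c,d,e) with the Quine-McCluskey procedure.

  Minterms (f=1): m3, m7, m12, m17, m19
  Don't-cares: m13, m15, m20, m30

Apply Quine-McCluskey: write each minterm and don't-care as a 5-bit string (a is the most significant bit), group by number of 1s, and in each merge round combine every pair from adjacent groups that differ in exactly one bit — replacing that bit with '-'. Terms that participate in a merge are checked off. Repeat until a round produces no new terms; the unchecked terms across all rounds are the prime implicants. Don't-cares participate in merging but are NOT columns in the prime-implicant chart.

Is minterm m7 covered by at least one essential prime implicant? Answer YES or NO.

NO

[col 0] 00011*, 00111*, 01100*, 01101*, 01111*, 10001*, 10011*, 10100, 11110
[col 1] -0011, 0-111, 00-11, 011-1, 0110-, 100-1
Prime implicants: -0011, 0-111, 00-11, 011-1, 0110-, 100-1, 10100, 11110
PI chart (minterm → PIs covering it):
  3 | -0011,00-11
  7 | 0-111,00-11
  12 | 0110-  (sole → essential)
  17 | 100-1  (sole → essential)
  19 | -0011,100-1
Essential prime implicants: 0110-, 100-1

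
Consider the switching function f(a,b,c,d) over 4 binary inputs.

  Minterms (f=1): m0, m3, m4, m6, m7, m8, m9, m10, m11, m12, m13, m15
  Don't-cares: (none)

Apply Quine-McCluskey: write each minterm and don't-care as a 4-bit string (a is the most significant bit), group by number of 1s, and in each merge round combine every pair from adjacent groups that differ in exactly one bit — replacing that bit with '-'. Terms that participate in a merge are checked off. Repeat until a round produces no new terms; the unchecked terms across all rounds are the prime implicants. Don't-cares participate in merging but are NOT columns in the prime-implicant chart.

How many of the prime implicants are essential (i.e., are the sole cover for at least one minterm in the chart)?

3

Round 0: 0000✓ 0011✓ 0100✓ 0110✓ 0111✓ 1000✓ 1001✓ 1010✓ 1011✓ 1100✓ 1101✓ 1111✓
Round 1: -000✓ -011✓ -100✓ -111✓ 0-00✓ 0-11✓ 01-0 011- 1-00✓ 1-01✓ 1-11✓ 10-0✓ 10-1✓ 100-✓ 101-✓ 11-1✓ 110-✓
Round 2: --00 --11 1--1 1-0- 10--
PIs = {--00, --11, 01-0, 011-, 1--1, 1-0-, 10--}
Coverage chart:
  m0: --00 ←essential
  m3: --11 ←essential
  m4: --00,01-0
  m6: 01-0,011-
  m7: --11,011-
  m8: --00,1-0-,10--
  m9: 1--1,1-0-,10--
  m10: 10-- ←essential
  m11: --11,1--1,10--
  m12: --00,1-0-
  m13: 1--1,1-0-
  m15: --11,1--1
Essential: --00, --11, 10--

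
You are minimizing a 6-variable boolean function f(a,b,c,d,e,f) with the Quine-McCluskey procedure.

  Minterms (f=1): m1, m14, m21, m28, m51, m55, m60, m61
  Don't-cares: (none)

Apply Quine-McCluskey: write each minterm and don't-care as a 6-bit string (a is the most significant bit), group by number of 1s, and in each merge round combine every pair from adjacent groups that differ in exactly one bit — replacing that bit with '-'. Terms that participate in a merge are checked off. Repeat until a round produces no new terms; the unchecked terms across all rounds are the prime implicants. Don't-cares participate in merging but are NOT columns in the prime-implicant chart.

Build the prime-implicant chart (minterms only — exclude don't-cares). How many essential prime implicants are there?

6

size-2^0 implicants → 000001  001110  010101  011100(✓)  110011(✓)  110111(✓)  111100(✓)  111101(✓)
size-2^1 implicants → -11100  110-11  11110-
Unchecked terms (primes): -11100, 000001, 001110, 010101, 110-11, 11110-
Minterm coverage:
  m1 ⊆ 000001 [E]
  m14 ⊆ 001110 [E]
  m21 ⊆ 010101 [E]
  m28 ⊆ -11100 [E]
  m51 ⊆ 110-11 [E]
  m55 ⊆ 110-11 [E]
  m60 ⊆ -11100,11110-
  m61 ⊆ 11110- [E]
E = {-11100, 000001, 001110, 010101, 110-11, 11110-}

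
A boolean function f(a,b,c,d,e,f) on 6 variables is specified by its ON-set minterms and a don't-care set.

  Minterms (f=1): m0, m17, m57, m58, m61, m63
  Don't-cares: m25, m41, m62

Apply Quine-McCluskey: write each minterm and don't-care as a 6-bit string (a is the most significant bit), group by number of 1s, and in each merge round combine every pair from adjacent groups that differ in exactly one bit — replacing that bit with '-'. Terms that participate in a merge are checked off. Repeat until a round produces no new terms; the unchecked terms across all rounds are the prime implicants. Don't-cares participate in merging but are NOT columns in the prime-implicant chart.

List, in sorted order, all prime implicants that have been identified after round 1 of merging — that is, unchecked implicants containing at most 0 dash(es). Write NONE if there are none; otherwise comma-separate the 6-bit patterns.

[col 0] 000000, 010001*, 011001*, 101001*, 111001*, 111010*, 111101*, 111110*, 111111*
[col 1] -11001, 01-001, 1-1001, 111-01, 111-10, 1111-1, 11111-
Prime implicants: -11001, 000000, 01-001, 1-1001, 111-01, 111-10, 1111-1, 11111-

000000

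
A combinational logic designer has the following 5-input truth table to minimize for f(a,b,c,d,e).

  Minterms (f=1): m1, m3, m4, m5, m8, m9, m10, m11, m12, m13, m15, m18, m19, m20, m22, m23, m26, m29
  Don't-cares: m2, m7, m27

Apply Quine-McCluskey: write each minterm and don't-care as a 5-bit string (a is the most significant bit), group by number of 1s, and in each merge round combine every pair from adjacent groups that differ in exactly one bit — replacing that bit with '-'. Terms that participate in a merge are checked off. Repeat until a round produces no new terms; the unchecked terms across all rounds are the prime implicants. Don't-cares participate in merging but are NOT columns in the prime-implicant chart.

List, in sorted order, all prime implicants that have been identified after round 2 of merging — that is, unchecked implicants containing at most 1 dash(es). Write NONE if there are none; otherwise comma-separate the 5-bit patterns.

[col 0] 00001*, 00010*, 00011*, 00100*, 00101*, 00111*, 01000*, 01001*, 01010*, 01011*, 01100*, 01101*, 01111*, 10010*, 10011*, 10100*, 10110*, 10111*, 11010*, 11011*, 11101*
[col 1] -0010*, -0011*, -0100, -0111*, -1010*, -1011*, -1101, 0-001*, 0-010*, 0-011*, 0-100*, 0-101*, 0-111*, 00-01*, 00-11*, 000-1*, 0001-*, 001-1*, 0010-*, 01-00*, 01-01*, 01-11*, 010-0*, 010-1*, 0100-*, 0101-*, 011-1*, 0110-*, 1-010*, 1-011*, 10-10*, 10-11*, 1001-*, 101-0, 1011-*, 1101-*
[col 2] --010*, --011*, -0-11, -001-*, -101-*, 0--01*, 0--11*, 0-0-1*, 0-01-*, 0-1-1*, 0-10-, 00--1*, 01--1*, 01-0-, 010--, 1-01-*, 10-1-
[col 3] --01-, 0---1
Prime implicants: --01-, -0-11, -0100, -1101, 0---1, 0-10-, 01-0-, 010--, 10-1-, 101-0

-0100, -1101, 101-0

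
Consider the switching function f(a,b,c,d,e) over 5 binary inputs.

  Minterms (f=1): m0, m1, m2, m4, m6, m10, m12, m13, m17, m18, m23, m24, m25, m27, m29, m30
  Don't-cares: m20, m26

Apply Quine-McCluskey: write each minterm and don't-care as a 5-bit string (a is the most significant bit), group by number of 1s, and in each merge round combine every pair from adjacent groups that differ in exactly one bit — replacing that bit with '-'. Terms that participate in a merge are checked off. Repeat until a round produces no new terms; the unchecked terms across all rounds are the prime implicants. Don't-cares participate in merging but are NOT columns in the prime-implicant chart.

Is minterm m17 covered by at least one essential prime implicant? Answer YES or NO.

NO

[col 0] 00000*, 00001*, 00010*, 00100*, 00110*, 01010*, 01100*, 01101*, 10001*, 10010*, 10100*, 10111, 11000*, 11001*, 11010*, 11011*, 11101*, 11110*
[col 1] -0001, -0010*, -0100, -1010*, -1101, 0-010*, 0-100, 00-00*, 00-10*, 000-0*, 0000-, 001-0*, 0110-, 1-001, 1-010*, 11-01, 11-10, 110-0*, 110-1*, 1100-*, 1101-*
[col 2] --010, 00--0, 110--
Prime implicants: --010, -0001, -0100, -1101, 0-100, 00--0, 0000-, 0110-, 1-001, 10111, 11-01, 11-10, 110--
PI chart (minterm → PIs covering it):
  0 | 00--0,0000-
  1 | -0001,0000-
  2 | --010,00--0
  4 | -0100,0-100,00--0
  6 | 00--0  (sole → essential)
  10 | --010  (sole → essential)
  12 | 0-100,0110-
  13 | -1101,0110-
  17 | -0001,1-001
  18 | --010  (sole → essential)
  23 | 10111  (sole → essential)
  24 | 110--  (sole → essential)
  25 | 1-001,11-01,110--
  27 | 110--  (sole → essential)
  29 | -1101,11-01
  30 | 11-10  (sole → essential)
Essential prime implicants: --010, 00--0, 10111, 11-10, 110--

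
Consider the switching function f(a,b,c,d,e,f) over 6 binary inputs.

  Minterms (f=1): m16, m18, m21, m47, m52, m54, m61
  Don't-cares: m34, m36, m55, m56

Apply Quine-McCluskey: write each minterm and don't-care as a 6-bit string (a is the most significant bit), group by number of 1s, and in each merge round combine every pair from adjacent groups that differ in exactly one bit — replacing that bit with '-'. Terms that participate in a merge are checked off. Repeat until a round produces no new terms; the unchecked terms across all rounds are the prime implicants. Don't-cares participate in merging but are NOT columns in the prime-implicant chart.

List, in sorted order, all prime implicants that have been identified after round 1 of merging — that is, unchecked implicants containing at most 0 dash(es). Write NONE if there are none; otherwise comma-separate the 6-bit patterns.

010101, 100010, 101111, 111000, 111101

Round 0: 010000✓ 010010✓ 010101 100010 100100✓ 101111 110100✓ 110110✓ 110111✓ 111000 111101
Round 1: 0100-0 1-0100 1101-0 11011-
PIs = {0100-0, 010101, 1-0100, 100010, 101111, 1101-0, 11011-, 111000, 111101}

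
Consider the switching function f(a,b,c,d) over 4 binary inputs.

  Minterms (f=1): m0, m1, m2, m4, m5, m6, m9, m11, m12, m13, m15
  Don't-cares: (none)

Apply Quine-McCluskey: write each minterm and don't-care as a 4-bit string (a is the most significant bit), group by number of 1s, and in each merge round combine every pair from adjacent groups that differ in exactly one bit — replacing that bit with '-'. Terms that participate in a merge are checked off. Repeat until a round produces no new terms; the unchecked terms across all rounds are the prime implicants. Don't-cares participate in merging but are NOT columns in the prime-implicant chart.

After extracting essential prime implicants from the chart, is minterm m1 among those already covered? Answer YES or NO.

Round 0: 0000✓ 0001✓ 0010✓ 0100✓ 0101✓ 0110✓ 1001✓ 1011✓ 1100✓ 1101✓ 1111✓
Round 1: -001✓ -100✓ -101✓ 0-00✓ 0-01✓ 0-10✓ 00-0✓ 000-✓ 01-0✓ 010-✓ 1-01✓ 1-11✓ 10-1✓ 11-1✓ 110-✓
Round 2: --01 -10- 0--0 0-0- 1--1
PIs = {--01, -10-, 0--0, 0-0-, 1--1}
Coverage chart:
  m0: 0--0,0-0-
  m1: --01,0-0-
  m2: 0--0 ←essential
  m4: -10-,0--0,0-0-
  m5: --01,-10-,0-0-
  m6: 0--0 ←essential
  m9: --01,1--1
  m11: 1--1 ←essential
  m12: -10- ←essential
  m13: --01,-10-,1--1
  m15: 1--1 ←essential
Essential: -10-, 0--0, 1--1

NO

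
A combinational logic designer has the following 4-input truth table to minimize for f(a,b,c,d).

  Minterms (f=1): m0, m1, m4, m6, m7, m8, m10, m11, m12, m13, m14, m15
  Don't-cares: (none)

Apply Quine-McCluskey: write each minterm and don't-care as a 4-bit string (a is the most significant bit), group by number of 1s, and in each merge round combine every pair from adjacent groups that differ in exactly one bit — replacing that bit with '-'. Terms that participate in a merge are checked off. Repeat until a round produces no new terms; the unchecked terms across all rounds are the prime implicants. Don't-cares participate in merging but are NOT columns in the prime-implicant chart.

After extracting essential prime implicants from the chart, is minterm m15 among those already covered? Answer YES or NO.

YES

[col 0] 0000*, 0001*, 0100*, 0110*, 0111*, 1000*, 1010*, 1011*, 1100*, 1101*, 1110*, 1111*
[col 1] -000*, -100*, -110*, -111*, 0-00*, 000-, 01-0*, 011-*, 1-00*, 1-10*, 1-11*, 10-0*, 101-*, 11-0*, 11-1*, 110-*, 111-*
[col 2] --00, -1-0, -11-, 1--0, 1-1-, 11--
Prime implicants: --00, -1-0, -11-, 000-, 1--0, 1-1-, 11--
PI chart (minterm → PIs covering it):
  0 | --00,000-
  1 | 000-  (sole → essential)
  4 | --00,-1-0
  6 | -1-0,-11-
  7 | -11-  (sole → essential)
  8 | --00,1--0
  10 | 1--0,1-1-
  11 | 1-1-  (sole → essential)
  12 | --00,-1-0,1--0,11--
  13 | 11--  (sole → essential)
  14 | -1-0,-11-,1--0,1-1-,11--
  15 | -11-,1-1-,11--
Essential prime implicants: -11-, 000-, 1-1-, 11--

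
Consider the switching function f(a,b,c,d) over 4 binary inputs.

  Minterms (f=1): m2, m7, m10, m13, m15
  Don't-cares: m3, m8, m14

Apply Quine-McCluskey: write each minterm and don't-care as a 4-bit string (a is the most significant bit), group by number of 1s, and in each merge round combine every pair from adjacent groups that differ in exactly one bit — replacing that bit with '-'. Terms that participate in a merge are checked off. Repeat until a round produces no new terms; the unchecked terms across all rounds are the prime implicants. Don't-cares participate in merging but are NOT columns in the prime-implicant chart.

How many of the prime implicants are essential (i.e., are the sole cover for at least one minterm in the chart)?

1

Round 0: 0010✓ 0011✓ 0111✓ 1000✓ 1010✓ 1101✓ 1110✓ 1111✓
Round 1: -010 -111 0-11 001- 1-10 10-0 11-1 111-
PIs = {-010, -111, 0-11, 001-, 1-10, 10-0, 11-1, 111-}
Coverage chart:
  m2: -010,001-
  m7: -111,0-11
  m10: -010,1-10,10-0
  m13: 11-1 ←essential
  m15: -111,11-1,111-
Essential: 11-1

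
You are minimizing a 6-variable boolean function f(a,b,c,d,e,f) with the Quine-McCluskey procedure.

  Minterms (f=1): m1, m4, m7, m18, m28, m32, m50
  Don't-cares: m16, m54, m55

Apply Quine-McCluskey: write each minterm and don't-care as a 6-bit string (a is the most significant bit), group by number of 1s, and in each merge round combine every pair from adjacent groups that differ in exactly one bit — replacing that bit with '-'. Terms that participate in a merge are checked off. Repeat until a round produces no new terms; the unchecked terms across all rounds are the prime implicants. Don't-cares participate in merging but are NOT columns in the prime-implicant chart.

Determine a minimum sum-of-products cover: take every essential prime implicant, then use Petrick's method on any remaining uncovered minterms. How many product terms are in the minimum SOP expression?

6

[col 0] 000001, 000100, 000111, 010000*, 010010*, 011100, 100000, 110010*, 110110*, 110111*
[col 1] -10010, 0100-0, 110-10, 11011-
Prime implicants: -10010, 000001, 000100, 000111, 0100-0, 011100, 100000, 110-10, 11011-
PI chart (minterm → PIs covering it):
  1 | 000001  (sole → essential)
  4 | 000100  (sole → essential)
  7 | 000111  (sole → essential)
  18 | -10010,0100-0
  28 | 011100  (sole → essential)
  32 | 100000  (sole → essential)
  50 | -10010,110-10
Essential prime implicants: 000001, 000100, 000111, 011100, 100000
Petrick residual → -10010
Minimum SOP uses 6 PIs: bc'd'ef' + a'b'c'd'e'f + a'b'c'de'f' + a'b'c'def + a'bcde'f' + ab'c'd'e'f'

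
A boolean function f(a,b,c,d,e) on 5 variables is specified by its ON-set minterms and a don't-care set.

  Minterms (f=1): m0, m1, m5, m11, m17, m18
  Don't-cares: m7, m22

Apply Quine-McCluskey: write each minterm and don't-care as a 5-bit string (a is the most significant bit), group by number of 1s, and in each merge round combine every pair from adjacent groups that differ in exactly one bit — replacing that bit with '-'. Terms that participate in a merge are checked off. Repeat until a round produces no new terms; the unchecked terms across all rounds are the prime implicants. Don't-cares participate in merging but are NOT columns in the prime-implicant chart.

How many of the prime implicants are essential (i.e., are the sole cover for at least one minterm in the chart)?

Round 0: 00000✓ 00001✓ 00101✓ 00111✓ 01011 10001✓ 10010✓ 10110✓
Round 1: -0001 00-01 0000- 001-1 10-10
PIs = {-0001, 00-01, 0000-, 001-1, 01011, 10-10}
Coverage chart:
  m0: 0000- ←essential
  m1: -0001,00-01,0000-
  m5: 00-01,001-1
  m11: 01011 ←essential
  m17: -0001 ←essential
  m18: 10-10 ←essential
Essential: -0001, 0000-, 01011, 10-10

4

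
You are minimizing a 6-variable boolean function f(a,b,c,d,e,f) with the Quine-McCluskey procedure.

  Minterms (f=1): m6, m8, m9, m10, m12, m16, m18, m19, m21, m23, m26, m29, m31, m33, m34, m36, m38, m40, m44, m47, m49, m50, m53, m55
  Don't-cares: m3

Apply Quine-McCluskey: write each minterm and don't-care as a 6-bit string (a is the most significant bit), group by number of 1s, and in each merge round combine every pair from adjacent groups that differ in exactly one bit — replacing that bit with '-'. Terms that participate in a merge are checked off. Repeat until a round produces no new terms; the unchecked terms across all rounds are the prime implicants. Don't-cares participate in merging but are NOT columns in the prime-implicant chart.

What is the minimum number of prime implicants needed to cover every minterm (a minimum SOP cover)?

[col 0] 000011*, 000110*, 001000*, 001001*, 001010*, 001100*, 010000*, 010010*, 010011*, 010101*, 010111*, 011010*, 011101*, 011111*, 100001*, 100010*, 100100*, 100110*, 101000*, 101100*, 101111, 110001*, 110010*, 110101*, 110111*
[col 1] -00110, -01000*, -01100*, -10010, -10101*, -10111*, 0-0011, 0-1010, 001-00*, 0010-0, 00100-, 01-010, 01-101*, 01-111*, 010-11, 0100-0, 01001-, 0101-1*, 0111-1*, 1-0001, 1-0010, 10-100, 100-10, 1001-0, 101-00*, 110-01, 1101-1*
[col 2] -01-00, -101-1, 01-1-1
Prime implicants: -00110, -01-00, -10010, -101-1, 0-0011, 0-1010, 0010-0, 00100-, 01-010, 01-1-1, 010-11, 0100-0, 01001-, 1-0001, 1-0010, 10-100, 100-10, 1001-0, 101111, 110-01
PI chart (minterm → PIs covering it):
  6 | -00110  (sole → essential)
  8 | -01-00,0010-0,00100-
  9 | 00100-  (sole → essential)
  10 | 0-1010,0010-0
  12 | -01-00  (sole → essential)
  16 | 0100-0  (sole → essential)
  18 | -10010,01-010,0100-0,01001-
  19 | 0-0011,010-11,01001-
  21 | -101-1,01-1-1
  23 | -101-1,01-1-1,010-11
  26 | 0-1010,01-010
  29 | 01-1-1  (sole → essential)
  31 | 01-1-1  (sole → essential)
  33 | 1-0001  (sole → essential)
  34 | 1-0010,100-10
  36 | 10-100,1001-0
  38 | -00110,100-10,1001-0
  40 | -01-00  (sole → essential)
  44 | -01-00,10-100
  47 | 101111  (sole → essential)
  49 | 1-0001,110-01
  50 | -10010,1-0010
  53 | -101-1,110-01
  55 | -101-1  (sole → essential)
Essential prime implicants: -00110, -01-00, -101-1, 00100-, 01-1-1, 0100-0, 1-0001, 101111
Petrick residual → 0-0011, 0-1010, 1-0010, 10-100
Minimum SOP uses 12 PIs: b'c'def' + b'ce'f' + bc'df + a'c'd'ef + a'cd'ef' + a'b'cd'e' + a'bdf + a'bc'd'f' + ac'd'e'f + ac'd'ef' + ab'de'f' + ab'cdef

12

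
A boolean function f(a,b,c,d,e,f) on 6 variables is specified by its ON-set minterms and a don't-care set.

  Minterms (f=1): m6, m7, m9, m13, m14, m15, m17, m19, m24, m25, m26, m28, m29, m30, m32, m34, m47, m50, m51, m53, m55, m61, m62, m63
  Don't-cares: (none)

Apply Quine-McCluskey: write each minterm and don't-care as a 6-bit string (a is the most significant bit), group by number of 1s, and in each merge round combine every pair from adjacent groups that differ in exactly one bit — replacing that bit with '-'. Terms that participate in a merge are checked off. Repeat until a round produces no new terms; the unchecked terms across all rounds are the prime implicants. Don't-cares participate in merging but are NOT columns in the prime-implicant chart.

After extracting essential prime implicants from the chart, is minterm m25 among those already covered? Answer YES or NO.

YES

size-2^0 implicants → 000110(✓)  000111(✓)  001001(✓)  001101(✓)  001110(✓)  001111(✓)  010001(✓)  010011(✓)  011000(✓)  011001(✓)  011010(✓)  011100(✓)  011101(✓)  011110(✓)  100000(✓)  100010(✓)  101111(✓)  110010(✓)  110011(✓)  110101(✓)  110111(✓)  111101(✓)  111110(✓)  111111(✓)
size-2^1 implicants → -01111  -10011  -11101  -11110  0-1001(✓)  0-1101(✓)  0-1110  00-110(✓)  00-111(✓)  00011-(✓)  001-01(✓)  0011-1  00111-(✓)  01-001  0100-1  011-00(✓)  011-01(✓)  011-10(✓)  0110-0(✓)  01100-(✓)  0111-0(✓)  01110-(✓)  1-0010  1-1111  1000-0  11-101(✓)  11-111(✓)  110-11  11001-  1101-1(✓)  1111-1(✓)  11111-
size-2^2 implicants → 0-1-01  00-11-  011--0  011-0-  11-1-1
Unchecked terms (primes): -01111, -10011, -11101, -11110, 0-1-01, 0-1110, 00-11-, 0011-1, 01-001, 0100-1, 011--0, 011-0-, 1-0010, 1-1111, 1000-0, 11-1-1, 110-11, 11001-, 11111-
Minterm coverage:
  m6 ⊆ 00-11- [E]
  m7 ⊆ 00-11- [E]
  m9 ⊆ 0-1-01 [E]
  m13 ⊆ 0-1-01,0011-1
  m14 ⊆ 0-1110,00-11-
  m15 ⊆ -01111,00-11-,0011-1
  m17 ⊆ 01-001,0100-1
  m19 ⊆ -10011,0100-1
  m24 ⊆ 011--0,011-0-
  m25 ⊆ 0-1-01,01-001,011-0-
  m26 ⊆ 011--0 [E]
  m28 ⊆ 011--0,011-0-
  m29 ⊆ -11101,0-1-01,011-0-
  m30 ⊆ -11110,0-1110,011--0
  m32 ⊆ 1000-0 [E]
  m34 ⊆ 1-0010,1000-0
  m47 ⊆ -01111,1-1111
  m50 ⊆ 1-0010,11001-
  m51 ⊆ -10011,110-11,11001-
  m53 ⊆ 11-1-1 [E]
  m55 ⊆ 11-1-1,110-11
  m61 ⊆ -11101,11-1-1
  m62 ⊆ -11110,11111-
  m63 ⊆ 1-1111,11-1-1,11111-
E = {0-1-01, 00-11-, 011--0, 1000-0, 11-1-1}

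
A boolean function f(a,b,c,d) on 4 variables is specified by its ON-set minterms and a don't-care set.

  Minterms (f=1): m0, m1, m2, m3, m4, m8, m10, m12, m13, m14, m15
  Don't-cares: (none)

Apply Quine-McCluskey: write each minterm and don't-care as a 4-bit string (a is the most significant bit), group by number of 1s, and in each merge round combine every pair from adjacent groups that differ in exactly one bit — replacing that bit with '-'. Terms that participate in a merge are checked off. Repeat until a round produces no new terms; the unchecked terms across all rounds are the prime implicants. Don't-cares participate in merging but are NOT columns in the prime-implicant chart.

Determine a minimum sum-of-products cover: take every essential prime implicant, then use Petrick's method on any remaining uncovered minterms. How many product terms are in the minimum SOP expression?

4

[col 0] 0000*, 0001*, 0010*, 0011*, 0100*, 1000*, 1010*, 1100*, 1101*, 1110*, 1111*
[col 1] -000*, -010*, -100*, 0-00*, 00-0*, 00-1*, 000-*, 001-*, 1-00*, 1-10*, 10-0*, 11-0*, 11-1*, 110-*, 111-*
[col 2] --00, -0-0, 00--, 1--0, 11--
Prime implicants: --00, -0-0, 00--, 1--0, 11--
PI chart (minterm → PIs covering it):
  0 | --00,-0-0,00--
  1 | 00--  (sole → essential)
  2 | -0-0,00--
  3 | 00--  (sole → essential)
  4 | --00  (sole → essential)
  8 | --00,-0-0,1--0
  10 | -0-0,1--0
  12 | --00,1--0,11--
  13 | 11--  (sole → essential)
  14 | 1--0,11--
  15 | 11--  (sole → essential)
Essential prime implicants: --00, 00--, 11--
Petrick residual → -0-0
Minimum SOP uses 4 PIs: c'd' + b'd' + a'b' + ab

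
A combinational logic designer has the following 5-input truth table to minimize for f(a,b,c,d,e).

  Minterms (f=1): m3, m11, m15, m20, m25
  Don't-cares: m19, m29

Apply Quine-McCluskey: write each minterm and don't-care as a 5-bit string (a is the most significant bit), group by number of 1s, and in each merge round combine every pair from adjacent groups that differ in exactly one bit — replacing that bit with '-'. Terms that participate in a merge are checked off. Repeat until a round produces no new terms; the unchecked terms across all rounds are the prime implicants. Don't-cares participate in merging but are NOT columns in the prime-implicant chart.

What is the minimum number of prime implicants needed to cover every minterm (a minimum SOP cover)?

size-2^0 implicants → 00011(✓)  01011(✓)  01111(✓)  10011(✓)  10100  11001(✓)  11101(✓)
size-2^1 implicants → -0011  0-011  01-11  11-01
Unchecked terms (primes): -0011, 0-011, 01-11, 10100, 11-01
Minterm coverage:
  m3 ⊆ -0011,0-011
  m11 ⊆ 0-011,01-11
  m15 ⊆ 01-11 [E]
  m20 ⊆ 10100 [E]
  m25 ⊆ 11-01 [E]
E = {01-11, 10100, 11-01}
Petrick residual → -0011
Cover = b'c'de + a'bde + ab'cd'e' + abd'e  |cover|=4

4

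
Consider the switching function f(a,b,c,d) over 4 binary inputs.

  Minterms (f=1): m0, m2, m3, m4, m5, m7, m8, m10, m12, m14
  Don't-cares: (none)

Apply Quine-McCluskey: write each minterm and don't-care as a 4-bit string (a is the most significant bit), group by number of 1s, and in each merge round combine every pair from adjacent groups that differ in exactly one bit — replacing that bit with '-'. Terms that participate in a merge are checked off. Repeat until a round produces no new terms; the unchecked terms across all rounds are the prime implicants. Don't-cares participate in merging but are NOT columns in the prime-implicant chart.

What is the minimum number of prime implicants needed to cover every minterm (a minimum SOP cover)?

Round 0: 0000✓ 0010✓ 0011✓ 0100✓ 0101✓ 0111✓ 1000✓ 1010✓ 1100✓ 1110✓
Round 1: -000✓ -010✓ -100✓ 0-00✓ 0-11 00-0✓ 001- 01-1 010- 1-00✓ 1-10✓ 10-0✓ 11-0✓
Round 2: --00 -0-0 1--0
PIs = {--00, -0-0, 0-11, 001-, 01-1, 010-, 1--0}
Coverage chart:
  m0: --00,-0-0
  m2: -0-0,001-
  m3: 0-11,001-
  m4: --00,010-
  m5: 01-1,010-
  m7: 0-11,01-1
  m8: --00,-0-0,1--0
  m10: -0-0,1--0
  m12: --00,1--0
  m14: 1--0 ←essential
Essential: 1--0
Petrick residual → --00, 001-, 01-1
Min cover (4 terms): c'd' + a'b'c + a'bd + ad'

4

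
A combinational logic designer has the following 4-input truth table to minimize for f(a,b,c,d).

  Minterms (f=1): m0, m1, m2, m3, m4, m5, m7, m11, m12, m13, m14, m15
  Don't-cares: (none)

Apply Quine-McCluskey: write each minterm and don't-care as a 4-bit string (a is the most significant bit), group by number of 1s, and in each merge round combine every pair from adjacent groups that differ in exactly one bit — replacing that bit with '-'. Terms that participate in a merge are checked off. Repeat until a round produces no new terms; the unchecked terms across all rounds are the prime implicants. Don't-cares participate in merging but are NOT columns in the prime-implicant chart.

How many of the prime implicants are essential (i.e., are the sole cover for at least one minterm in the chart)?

size-2^0 implicants → 0000(✓)  0001(✓)  0010(✓)  0011(✓)  0100(✓)  0101(✓)  0111(✓)  1011(✓)  1100(✓)  1101(✓)  1110(✓)  1111(✓)
size-2^1 implicants → -011(✓)  -100(✓)  -101(✓)  -111(✓)  0-00(✓)  0-01(✓)  0-11(✓)  00-0(✓)  00-1(✓)  000-(✓)  001-(✓)  01-1(✓)  010-(✓)  1-11(✓)  11-0(✓)  11-1(✓)  110-(✓)  111-(✓)
size-2^2 implicants → --11  -1-1  -10-  0--1  0-0-  00--  11--
Unchecked terms (primes): --11, -1-1, -10-, 0--1, 0-0-, 00--, 11--
Minterm coverage:
  m0 ⊆ 0-0-,00--
  m1 ⊆ 0--1,0-0-,00--
  m2 ⊆ 00-- [E]
  m3 ⊆ --11,0--1,00--
  m4 ⊆ -10-,0-0-
  m5 ⊆ -1-1,-10-,0--1,0-0-
  m7 ⊆ --11,-1-1,0--1
  m11 ⊆ --11 [E]
  m12 ⊆ -10-,11--
  m13 ⊆ -1-1,-10-,11--
  m14 ⊆ 11-- [E]
  m15 ⊆ --11,-1-1,11--
E = {--11, 00--, 11--}

3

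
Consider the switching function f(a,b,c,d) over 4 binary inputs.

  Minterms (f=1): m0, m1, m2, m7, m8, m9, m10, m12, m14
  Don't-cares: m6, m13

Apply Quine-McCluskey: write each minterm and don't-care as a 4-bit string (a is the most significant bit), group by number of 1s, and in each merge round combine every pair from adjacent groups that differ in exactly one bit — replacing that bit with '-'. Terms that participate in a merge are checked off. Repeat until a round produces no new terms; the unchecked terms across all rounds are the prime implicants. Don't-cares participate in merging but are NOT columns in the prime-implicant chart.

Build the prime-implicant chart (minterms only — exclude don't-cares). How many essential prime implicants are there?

[col 0] 0000*, 0001*, 0010*, 0110*, 0111*, 1000*, 1001*, 1010*, 1100*, 1101*, 1110*
[col 1] -000*, -001*, -010*, -110*, 0-10*, 00-0*, 000-*, 011-, 1-00*, 1-01*, 1-10*, 10-0*, 100-*, 11-0*, 110-*
[col 2] --10, -0-0, -00-, 1--0, 1-0-
Prime implicants: --10, -0-0, -00-, 011-, 1--0, 1-0-
PI chart (minterm → PIs covering it):
  0 | -0-0,-00-
  1 | -00-  (sole → essential)
  2 | --10,-0-0
  7 | 011-  (sole → essential)
  8 | -0-0,-00-,1--0,1-0-
  9 | -00-,1-0-
  10 | --10,-0-0,1--0
  12 | 1--0,1-0-
  14 | --10,1--0
Essential prime implicants: -00-, 011-

2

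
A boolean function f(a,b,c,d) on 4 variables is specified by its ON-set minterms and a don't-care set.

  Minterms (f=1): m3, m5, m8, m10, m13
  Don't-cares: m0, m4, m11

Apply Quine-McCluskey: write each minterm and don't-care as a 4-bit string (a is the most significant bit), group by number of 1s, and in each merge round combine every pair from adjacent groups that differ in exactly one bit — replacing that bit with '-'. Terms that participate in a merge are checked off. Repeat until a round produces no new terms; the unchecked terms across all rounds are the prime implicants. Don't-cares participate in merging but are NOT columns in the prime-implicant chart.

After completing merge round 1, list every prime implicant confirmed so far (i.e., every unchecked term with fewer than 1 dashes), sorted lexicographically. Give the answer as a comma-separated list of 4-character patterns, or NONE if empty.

NONE

size-2^0 implicants → 0000(✓)  0011(✓)  0100(✓)  0101(✓)  1000(✓)  1010(✓)  1011(✓)  1101(✓)
size-2^1 implicants → -000  -011  -101  0-00  010-  10-0  101-
Unchecked terms (primes): -000, -011, -101, 0-00, 010-, 10-0, 101-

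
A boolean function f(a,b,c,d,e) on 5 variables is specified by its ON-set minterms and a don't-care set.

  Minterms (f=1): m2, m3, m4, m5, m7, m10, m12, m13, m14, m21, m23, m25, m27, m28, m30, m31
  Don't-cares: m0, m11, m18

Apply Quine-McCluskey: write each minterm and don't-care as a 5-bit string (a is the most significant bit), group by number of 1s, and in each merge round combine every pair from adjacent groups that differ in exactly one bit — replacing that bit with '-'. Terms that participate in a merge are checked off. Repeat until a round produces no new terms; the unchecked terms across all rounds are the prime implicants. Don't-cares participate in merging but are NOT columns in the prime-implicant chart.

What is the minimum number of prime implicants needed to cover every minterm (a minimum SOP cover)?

[col 0] 00000*, 00010*, 00011*, 00100*, 00101*, 00111*, 01010*, 01011*, 01100*, 01101*, 01110*, 10010*, 10101*, 10111*, 11001*, 11011*, 11100*, 11110*, 11111*
[col 1] -0010, -0101*, -0111*, -1011, -1100*, -1110*, 0-010*, 0-011*, 0-100*, 0-101*, 00-00, 00-11, 000-0, 0001-*, 001-1*, 0010-*, 01-10, 0101-*, 011-0*, 0110-*, 1-111, 101-1*, 11-11, 110-1, 111-0*, 1111-
[col 2] -01-1, -11-0, 0-01-, 0-10-
Prime implicants: -0010, -01-1, -1011, -11-0, 0-01-, 0-10-, 00-00, 00-11, 000-0, 01-10, 1-111, 11-11, 110-1, 1111-
PI chart (minterm → PIs covering it):
  2 | -0010,0-01-,000-0
  3 | 0-01-,00-11
  4 | 0-10-,00-00
  5 | -01-1,0-10-
  7 | -01-1,00-11
  10 | 0-01-,01-10
  12 | -11-0,0-10-
  13 | 0-10-  (sole → essential)
  14 | -11-0,01-10
  21 | -01-1  (sole → essential)
  23 | -01-1,1-111
  25 | 110-1  (sole → essential)
  27 | -1011,11-11,110-1
  28 | -11-0  (sole → essential)
  30 | -11-0,1111-
  31 | 1-111,11-11,1111-
Essential prime implicants: -01-1, -11-0, 0-10-, 110-1
Petrick residual → 0-01-, 1-111
Minimum SOP uses 6 PIs: b'ce + bce' + a'c'd + a'cd' + acde + abc'e

6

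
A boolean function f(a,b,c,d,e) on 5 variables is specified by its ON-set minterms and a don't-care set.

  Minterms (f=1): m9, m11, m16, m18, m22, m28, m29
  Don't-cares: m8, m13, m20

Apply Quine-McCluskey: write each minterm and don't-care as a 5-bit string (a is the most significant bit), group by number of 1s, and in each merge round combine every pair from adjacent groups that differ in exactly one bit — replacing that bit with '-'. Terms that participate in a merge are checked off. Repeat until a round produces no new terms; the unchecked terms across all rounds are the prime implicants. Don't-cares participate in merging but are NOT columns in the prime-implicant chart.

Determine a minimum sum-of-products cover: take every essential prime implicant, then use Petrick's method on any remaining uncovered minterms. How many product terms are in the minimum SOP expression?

[col 0] 01000*, 01001*, 01011*, 01101*, 10000*, 10010*, 10100*, 10110*, 11100*, 11101*
[col 1] -1101, 01-01, 010-1, 0100-, 1-100, 10-00*, 10-10*, 100-0*, 101-0*, 1110-
[col 2] 10--0
Prime implicants: -1101, 01-01, 010-1, 0100-, 1-100, 10--0, 1110-
PI chart (minterm → PIs covering it):
  9 | 01-01,010-1,0100-
  11 | 010-1  (sole → essential)
  16 | 10--0  (sole → essential)
  18 | 10--0  (sole → essential)
  22 | 10--0  (sole → essential)
  28 | 1-100,1110-
  29 | -1101,1110-
Essential prime implicants: 010-1, 10--0
Petrick residual → 1110-
Minimum SOP uses 3 PIs: a'bc'e + ab'e' + abcd'

3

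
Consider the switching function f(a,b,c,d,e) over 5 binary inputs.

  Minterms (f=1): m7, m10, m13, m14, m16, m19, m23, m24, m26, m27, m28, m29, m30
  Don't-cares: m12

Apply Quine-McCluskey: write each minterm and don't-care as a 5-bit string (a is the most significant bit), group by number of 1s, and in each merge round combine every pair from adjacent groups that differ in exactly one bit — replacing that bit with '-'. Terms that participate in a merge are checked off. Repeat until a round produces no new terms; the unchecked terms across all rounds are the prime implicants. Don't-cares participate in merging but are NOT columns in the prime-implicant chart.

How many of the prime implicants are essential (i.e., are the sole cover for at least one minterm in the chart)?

Round 0: 00111✓ 01010✓ 01100✓ 01101✓ 01110✓ 10000✓ 10011✓ 10111✓ 11000✓ 11010✓ 11011✓ 11100✓ 11101✓ 11110✓
Round 1: -0111 -1010✓ -1100✓ -1101✓ -1110✓ 01-10✓ 011-0✓ 0110-✓ 1-000 1-011 10-11 11-00✓ 11-10✓ 110-0✓ 1101- 111-0✓ 1110-✓
Round 2: -1-10 -11-0 -110- 11--0
PIs = {-0111, -1-10, -11-0, -110-, 1-000, 1-011, 10-11, 11--0, 1101-}
Coverage chart:
  m7: -0111 ←essential
  m10: -1-10 ←essential
  m13: -110- ←essential
  m14: -1-10,-11-0
  m16: 1-000 ←essential
  m19: 1-011,10-11
  m23: -0111,10-11
  m24: 1-000,11--0
  m26: -1-10,11--0,1101-
  m27: 1-011,1101-
  m28: -11-0,-110-,11--0
  m29: -110- ←essential
  m30: -1-10,-11-0,11--0
Essential: -0111, -1-10, -110-, 1-000

4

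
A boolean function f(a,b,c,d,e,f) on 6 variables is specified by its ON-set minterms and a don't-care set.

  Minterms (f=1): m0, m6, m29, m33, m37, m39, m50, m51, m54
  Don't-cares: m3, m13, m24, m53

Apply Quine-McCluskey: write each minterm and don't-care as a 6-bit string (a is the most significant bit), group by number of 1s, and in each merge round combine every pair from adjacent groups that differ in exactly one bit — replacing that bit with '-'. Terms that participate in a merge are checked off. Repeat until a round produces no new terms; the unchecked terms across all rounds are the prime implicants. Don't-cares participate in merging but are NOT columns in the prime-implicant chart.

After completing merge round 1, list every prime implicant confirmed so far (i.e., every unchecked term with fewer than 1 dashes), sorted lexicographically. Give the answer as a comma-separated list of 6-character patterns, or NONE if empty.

[col 0] 000000, 000011, 000110, 001101*, 011000, 011101*, 100001*, 100101*, 100111*, 110010*, 110011*, 110101*, 110110*
[col 1] 0-1101, 1-0101, 100-01, 1001-1, 110-10, 11001-
Prime implicants: 0-1101, 000000, 000011, 000110, 011000, 1-0101, 100-01, 1001-1, 110-10, 11001-

000000, 000011, 000110, 011000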